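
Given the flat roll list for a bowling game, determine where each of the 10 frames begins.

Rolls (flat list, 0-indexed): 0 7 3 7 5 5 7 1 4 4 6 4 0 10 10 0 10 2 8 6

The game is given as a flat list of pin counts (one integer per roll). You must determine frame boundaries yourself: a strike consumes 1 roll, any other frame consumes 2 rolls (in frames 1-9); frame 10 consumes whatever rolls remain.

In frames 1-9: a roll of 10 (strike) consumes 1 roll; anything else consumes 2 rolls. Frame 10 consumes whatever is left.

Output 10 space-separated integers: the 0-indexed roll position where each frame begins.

Answer: 0 2 4 6 8 10 12 14 15 17

Derivation:
Frame 1 starts at roll index 0: rolls=0,7 (sum=7), consumes 2 rolls
Frame 2 starts at roll index 2: rolls=3,7 (sum=10), consumes 2 rolls
Frame 3 starts at roll index 4: rolls=5,5 (sum=10), consumes 2 rolls
Frame 4 starts at roll index 6: rolls=7,1 (sum=8), consumes 2 rolls
Frame 5 starts at roll index 8: rolls=4,4 (sum=8), consumes 2 rolls
Frame 6 starts at roll index 10: rolls=6,4 (sum=10), consumes 2 rolls
Frame 7 starts at roll index 12: rolls=0,10 (sum=10), consumes 2 rolls
Frame 8 starts at roll index 14: roll=10 (strike), consumes 1 roll
Frame 9 starts at roll index 15: rolls=0,10 (sum=10), consumes 2 rolls
Frame 10 starts at roll index 17: 3 remaining rolls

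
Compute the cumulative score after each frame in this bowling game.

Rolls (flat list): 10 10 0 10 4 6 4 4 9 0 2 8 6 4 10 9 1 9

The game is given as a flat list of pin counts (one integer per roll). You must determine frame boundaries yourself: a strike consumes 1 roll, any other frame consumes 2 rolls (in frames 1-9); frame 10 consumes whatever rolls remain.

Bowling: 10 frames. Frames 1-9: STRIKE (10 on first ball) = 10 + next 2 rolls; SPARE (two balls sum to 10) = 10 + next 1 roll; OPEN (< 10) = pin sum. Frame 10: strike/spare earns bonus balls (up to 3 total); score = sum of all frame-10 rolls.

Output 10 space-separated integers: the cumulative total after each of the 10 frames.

Answer: 20 40 54 68 76 85 101 121 141 160

Derivation:
Frame 1: STRIKE. 10 + next two rolls (10+0) = 20. Cumulative: 20
Frame 2: STRIKE. 10 + next two rolls (0+10) = 20. Cumulative: 40
Frame 3: SPARE (0+10=10). 10 + next roll (4) = 14. Cumulative: 54
Frame 4: SPARE (4+6=10). 10 + next roll (4) = 14. Cumulative: 68
Frame 5: OPEN (4+4=8). Cumulative: 76
Frame 6: OPEN (9+0=9). Cumulative: 85
Frame 7: SPARE (2+8=10). 10 + next roll (6) = 16. Cumulative: 101
Frame 8: SPARE (6+4=10). 10 + next roll (10) = 20. Cumulative: 121
Frame 9: STRIKE. 10 + next two rolls (9+1) = 20. Cumulative: 141
Frame 10: SPARE. Sum of all frame-10 rolls (9+1+9) = 19. Cumulative: 160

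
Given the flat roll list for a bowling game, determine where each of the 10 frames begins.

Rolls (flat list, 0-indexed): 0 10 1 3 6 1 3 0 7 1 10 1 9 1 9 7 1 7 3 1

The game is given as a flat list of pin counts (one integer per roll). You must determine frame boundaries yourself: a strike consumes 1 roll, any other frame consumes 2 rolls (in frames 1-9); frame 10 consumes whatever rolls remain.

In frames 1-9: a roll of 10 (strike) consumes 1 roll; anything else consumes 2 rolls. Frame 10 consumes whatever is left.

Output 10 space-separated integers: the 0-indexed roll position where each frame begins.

Answer: 0 2 4 6 8 10 11 13 15 17

Derivation:
Frame 1 starts at roll index 0: rolls=0,10 (sum=10), consumes 2 rolls
Frame 2 starts at roll index 2: rolls=1,3 (sum=4), consumes 2 rolls
Frame 3 starts at roll index 4: rolls=6,1 (sum=7), consumes 2 rolls
Frame 4 starts at roll index 6: rolls=3,0 (sum=3), consumes 2 rolls
Frame 5 starts at roll index 8: rolls=7,1 (sum=8), consumes 2 rolls
Frame 6 starts at roll index 10: roll=10 (strike), consumes 1 roll
Frame 7 starts at roll index 11: rolls=1,9 (sum=10), consumes 2 rolls
Frame 8 starts at roll index 13: rolls=1,9 (sum=10), consumes 2 rolls
Frame 9 starts at roll index 15: rolls=7,1 (sum=8), consumes 2 rolls
Frame 10 starts at roll index 17: 3 remaining rolls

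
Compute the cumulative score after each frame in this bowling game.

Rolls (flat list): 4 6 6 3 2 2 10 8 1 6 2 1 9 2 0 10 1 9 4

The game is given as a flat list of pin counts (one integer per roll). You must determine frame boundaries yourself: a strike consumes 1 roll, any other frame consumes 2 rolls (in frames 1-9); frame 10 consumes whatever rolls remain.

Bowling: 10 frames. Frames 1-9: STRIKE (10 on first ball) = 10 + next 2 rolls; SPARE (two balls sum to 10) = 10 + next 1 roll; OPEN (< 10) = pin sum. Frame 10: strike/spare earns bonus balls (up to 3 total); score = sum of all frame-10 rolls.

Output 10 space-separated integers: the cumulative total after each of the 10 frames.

Answer: 16 25 29 48 57 65 77 79 99 113

Derivation:
Frame 1: SPARE (4+6=10). 10 + next roll (6) = 16. Cumulative: 16
Frame 2: OPEN (6+3=9). Cumulative: 25
Frame 3: OPEN (2+2=4). Cumulative: 29
Frame 4: STRIKE. 10 + next two rolls (8+1) = 19. Cumulative: 48
Frame 5: OPEN (8+1=9). Cumulative: 57
Frame 6: OPEN (6+2=8). Cumulative: 65
Frame 7: SPARE (1+9=10). 10 + next roll (2) = 12. Cumulative: 77
Frame 8: OPEN (2+0=2). Cumulative: 79
Frame 9: STRIKE. 10 + next two rolls (1+9) = 20. Cumulative: 99
Frame 10: SPARE. Sum of all frame-10 rolls (1+9+4) = 14. Cumulative: 113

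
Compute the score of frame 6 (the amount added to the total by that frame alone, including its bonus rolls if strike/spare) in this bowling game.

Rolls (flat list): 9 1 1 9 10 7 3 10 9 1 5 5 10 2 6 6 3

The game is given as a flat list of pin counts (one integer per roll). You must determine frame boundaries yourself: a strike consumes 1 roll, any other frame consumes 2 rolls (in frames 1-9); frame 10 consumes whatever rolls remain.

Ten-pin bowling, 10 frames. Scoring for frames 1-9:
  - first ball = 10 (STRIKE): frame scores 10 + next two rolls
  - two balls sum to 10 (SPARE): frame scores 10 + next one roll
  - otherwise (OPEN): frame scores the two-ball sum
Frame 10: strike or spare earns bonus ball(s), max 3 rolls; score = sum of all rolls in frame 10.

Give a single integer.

Answer: 15

Derivation:
Frame 1: SPARE (9+1=10). 10 + next roll (1) = 11. Cumulative: 11
Frame 2: SPARE (1+9=10). 10 + next roll (10) = 20. Cumulative: 31
Frame 3: STRIKE. 10 + next two rolls (7+3) = 20. Cumulative: 51
Frame 4: SPARE (7+3=10). 10 + next roll (10) = 20. Cumulative: 71
Frame 5: STRIKE. 10 + next two rolls (9+1) = 20. Cumulative: 91
Frame 6: SPARE (9+1=10). 10 + next roll (5) = 15. Cumulative: 106
Frame 7: SPARE (5+5=10). 10 + next roll (10) = 20. Cumulative: 126
Frame 8: STRIKE. 10 + next two rolls (2+6) = 18. Cumulative: 144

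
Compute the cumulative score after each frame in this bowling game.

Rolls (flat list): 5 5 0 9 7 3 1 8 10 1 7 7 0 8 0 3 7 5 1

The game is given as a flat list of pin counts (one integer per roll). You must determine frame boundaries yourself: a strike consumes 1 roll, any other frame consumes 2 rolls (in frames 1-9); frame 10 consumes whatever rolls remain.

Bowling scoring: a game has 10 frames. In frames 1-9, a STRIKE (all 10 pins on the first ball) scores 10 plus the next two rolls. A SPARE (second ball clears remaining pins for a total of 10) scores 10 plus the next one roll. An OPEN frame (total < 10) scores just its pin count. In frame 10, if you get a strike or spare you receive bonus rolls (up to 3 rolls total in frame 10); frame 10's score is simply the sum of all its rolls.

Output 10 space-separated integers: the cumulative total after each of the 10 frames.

Answer: 10 19 30 39 57 65 72 80 95 101

Derivation:
Frame 1: SPARE (5+5=10). 10 + next roll (0) = 10. Cumulative: 10
Frame 2: OPEN (0+9=9). Cumulative: 19
Frame 3: SPARE (7+3=10). 10 + next roll (1) = 11. Cumulative: 30
Frame 4: OPEN (1+8=9). Cumulative: 39
Frame 5: STRIKE. 10 + next two rolls (1+7) = 18. Cumulative: 57
Frame 6: OPEN (1+7=8). Cumulative: 65
Frame 7: OPEN (7+0=7). Cumulative: 72
Frame 8: OPEN (8+0=8). Cumulative: 80
Frame 9: SPARE (3+7=10). 10 + next roll (5) = 15. Cumulative: 95
Frame 10: OPEN. Sum of all frame-10 rolls (5+1) = 6. Cumulative: 101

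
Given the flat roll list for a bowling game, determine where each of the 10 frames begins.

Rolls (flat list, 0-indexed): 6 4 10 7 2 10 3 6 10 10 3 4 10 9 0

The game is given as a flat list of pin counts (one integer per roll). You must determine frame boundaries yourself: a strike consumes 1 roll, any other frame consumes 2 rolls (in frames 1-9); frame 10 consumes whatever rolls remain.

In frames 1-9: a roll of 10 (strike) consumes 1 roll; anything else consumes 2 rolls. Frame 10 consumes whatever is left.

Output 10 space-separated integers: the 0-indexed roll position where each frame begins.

Answer: 0 2 3 5 6 8 9 10 12 13

Derivation:
Frame 1 starts at roll index 0: rolls=6,4 (sum=10), consumes 2 rolls
Frame 2 starts at roll index 2: roll=10 (strike), consumes 1 roll
Frame 3 starts at roll index 3: rolls=7,2 (sum=9), consumes 2 rolls
Frame 4 starts at roll index 5: roll=10 (strike), consumes 1 roll
Frame 5 starts at roll index 6: rolls=3,6 (sum=9), consumes 2 rolls
Frame 6 starts at roll index 8: roll=10 (strike), consumes 1 roll
Frame 7 starts at roll index 9: roll=10 (strike), consumes 1 roll
Frame 8 starts at roll index 10: rolls=3,4 (sum=7), consumes 2 rolls
Frame 9 starts at roll index 12: roll=10 (strike), consumes 1 roll
Frame 10 starts at roll index 13: 2 remaining rolls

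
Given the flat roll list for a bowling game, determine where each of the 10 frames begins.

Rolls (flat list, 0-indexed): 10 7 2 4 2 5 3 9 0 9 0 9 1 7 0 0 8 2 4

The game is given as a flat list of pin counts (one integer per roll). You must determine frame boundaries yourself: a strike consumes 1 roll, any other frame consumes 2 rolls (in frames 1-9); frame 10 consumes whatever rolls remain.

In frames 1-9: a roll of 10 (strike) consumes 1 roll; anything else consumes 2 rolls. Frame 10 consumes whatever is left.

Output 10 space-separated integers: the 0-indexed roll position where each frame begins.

Frame 1 starts at roll index 0: roll=10 (strike), consumes 1 roll
Frame 2 starts at roll index 1: rolls=7,2 (sum=9), consumes 2 rolls
Frame 3 starts at roll index 3: rolls=4,2 (sum=6), consumes 2 rolls
Frame 4 starts at roll index 5: rolls=5,3 (sum=8), consumes 2 rolls
Frame 5 starts at roll index 7: rolls=9,0 (sum=9), consumes 2 rolls
Frame 6 starts at roll index 9: rolls=9,0 (sum=9), consumes 2 rolls
Frame 7 starts at roll index 11: rolls=9,1 (sum=10), consumes 2 rolls
Frame 8 starts at roll index 13: rolls=7,0 (sum=7), consumes 2 rolls
Frame 9 starts at roll index 15: rolls=0,8 (sum=8), consumes 2 rolls
Frame 10 starts at roll index 17: 2 remaining rolls

Answer: 0 1 3 5 7 9 11 13 15 17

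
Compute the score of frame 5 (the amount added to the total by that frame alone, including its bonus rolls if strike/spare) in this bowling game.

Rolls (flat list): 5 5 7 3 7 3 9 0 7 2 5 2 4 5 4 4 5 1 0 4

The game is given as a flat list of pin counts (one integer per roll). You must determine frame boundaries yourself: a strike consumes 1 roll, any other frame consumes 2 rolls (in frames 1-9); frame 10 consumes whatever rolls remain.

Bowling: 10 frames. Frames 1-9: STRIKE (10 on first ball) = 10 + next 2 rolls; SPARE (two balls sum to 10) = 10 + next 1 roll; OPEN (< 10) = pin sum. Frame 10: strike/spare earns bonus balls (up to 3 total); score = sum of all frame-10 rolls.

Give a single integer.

Frame 1: SPARE (5+5=10). 10 + next roll (7) = 17. Cumulative: 17
Frame 2: SPARE (7+3=10). 10 + next roll (7) = 17. Cumulative: 34
Frame 3: SPARE (7+3=10). 10 + next roll (9) = 19. Cumulative: 53
Frame 4: OPEN (9+0=9). Cumulative: 62
Frame 5: OPEN (7+2=9). Cumulative: 71
Frame 6: OPEN (5+2=7). Cumulative: 78
Frame 7: OPEN (4+5=9). Cumulative: 87

Answer: 9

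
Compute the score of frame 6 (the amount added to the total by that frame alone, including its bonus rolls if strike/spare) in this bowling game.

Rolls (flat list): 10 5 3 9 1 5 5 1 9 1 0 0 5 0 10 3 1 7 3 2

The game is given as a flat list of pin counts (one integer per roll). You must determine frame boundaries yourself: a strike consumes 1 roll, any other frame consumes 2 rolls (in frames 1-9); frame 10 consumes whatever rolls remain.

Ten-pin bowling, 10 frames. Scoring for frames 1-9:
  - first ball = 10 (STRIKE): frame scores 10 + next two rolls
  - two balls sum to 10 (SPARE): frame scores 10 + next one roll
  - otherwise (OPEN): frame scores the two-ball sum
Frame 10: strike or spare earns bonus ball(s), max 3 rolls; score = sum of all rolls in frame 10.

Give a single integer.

Frame 1: STRIKE. 10 + next two rolls (5+3) = 18. Cumulative: 18
Frame 2: OPEN (5+3=8). Cumulative: 26
Frame 3: SPARE (9+1=10). 10 + next roll (5) = 15. Cumulative: 41
Frame 4: SPARE (5+5=10). 10 + next roll (1) = 11. Cumulative: 52
Frame 5: SPARE (1+9=10). 10 + next roll (1) = 11. Cumulative: 63
Frame 6: OPEN (1+0=1). Cumulative: 64
Frame 7: OPEN (0+5=5). Cumulative: 69
Frame 8: SPARE (0+10=10). 10 + next roll (3) = 13. Cumulative: 82

Answer: 1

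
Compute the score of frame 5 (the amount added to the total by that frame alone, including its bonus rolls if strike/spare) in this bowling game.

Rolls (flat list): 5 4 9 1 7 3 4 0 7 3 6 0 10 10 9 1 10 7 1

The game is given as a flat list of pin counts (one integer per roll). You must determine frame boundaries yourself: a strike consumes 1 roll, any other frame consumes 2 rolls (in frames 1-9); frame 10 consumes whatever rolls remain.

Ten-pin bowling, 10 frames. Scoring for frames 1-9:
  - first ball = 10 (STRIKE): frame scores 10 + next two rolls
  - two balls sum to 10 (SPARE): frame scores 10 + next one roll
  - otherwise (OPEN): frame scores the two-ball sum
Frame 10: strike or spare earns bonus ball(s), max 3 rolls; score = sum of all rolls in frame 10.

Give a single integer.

Frame 1: OPEN (5+4=9). Cumulative: 9
Frame 2: SPARE (9+1=10). 10 + next roll (7) = 17. Cumulative: 26
Frame 3: SPARE (7+3=10). 10 + next roll (4) = 14. Cumulative: 40
Frame 4: OPEN (4+0=4). Cumulative: 44
Frame 5: SPARE (7+3=10). 10 + next roll (6) = 16. Cumulative: 60
Frame 6: OPEN (6+0=6). Cumulative: 66
Frame 7: STRIKE. 10 + next two rolls (10+9) = 29. Cumulative: 95

Answer: 16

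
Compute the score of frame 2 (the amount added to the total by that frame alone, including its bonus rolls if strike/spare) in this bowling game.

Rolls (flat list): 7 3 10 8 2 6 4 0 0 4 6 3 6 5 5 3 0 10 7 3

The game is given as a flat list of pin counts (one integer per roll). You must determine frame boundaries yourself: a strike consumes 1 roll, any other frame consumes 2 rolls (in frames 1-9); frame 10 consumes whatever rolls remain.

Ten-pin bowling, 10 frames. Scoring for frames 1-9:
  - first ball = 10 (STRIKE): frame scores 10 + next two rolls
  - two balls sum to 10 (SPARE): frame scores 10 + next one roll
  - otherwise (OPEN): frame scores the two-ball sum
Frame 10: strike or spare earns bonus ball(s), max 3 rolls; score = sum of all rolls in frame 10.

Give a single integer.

Frame 1: SPARE (7+3=10). 10 + next roll (10) = 20. Cumulative: 20
Frame 2: STRIKE. 10 + next two rolls (8+2) = 20. Cumulative: 40
Frame 3: SPARE (8+2=10). 10 + next roll (6) = 16. Cumulative: 56
Frame 4: SPARE (6+4=10). 10 + next roll (0) = 10. Cumulative: 66

Answer: 20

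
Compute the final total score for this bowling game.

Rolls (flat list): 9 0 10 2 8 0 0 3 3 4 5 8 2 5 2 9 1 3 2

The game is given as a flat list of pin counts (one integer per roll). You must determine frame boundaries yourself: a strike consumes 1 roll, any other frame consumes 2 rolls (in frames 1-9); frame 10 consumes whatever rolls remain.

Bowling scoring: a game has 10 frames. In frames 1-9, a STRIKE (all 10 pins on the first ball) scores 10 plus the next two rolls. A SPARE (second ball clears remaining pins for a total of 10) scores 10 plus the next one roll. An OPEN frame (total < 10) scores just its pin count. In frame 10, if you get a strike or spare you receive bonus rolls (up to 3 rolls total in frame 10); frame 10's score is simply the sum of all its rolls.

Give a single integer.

Answer: 94

Derivation:
Frame 1: OPEN (9+0=9). Cumulative: 9
Frame 2: STRIKE. 10 + next two rolls (2+8) = 20. Cumulative: 29
Frame 3: SPARE (2+8=10). 10 + next roll (0) = 10. Cumulative: 39
Frame 4: OPEN (0+0=0). Cumulative: 39
Frame 5: OPEN (3+3=6). Cumulative: 45
Frame 6: OPEN (4+5=9). Cumulative: 54
Frame 7: SPARE (8+2=10). 10 + next roll (5) = 15. Cumulative: 69
Frame 8: OPEN (5+2=7). Cumulative: 76
Frame 9: SPARE (9+1=10). 10 + next roll (3) = 13. Cumulative: 89
Frame 10: OPEN. Sum of all frame-10 rolls (3+2) = 5. Cumulative: 94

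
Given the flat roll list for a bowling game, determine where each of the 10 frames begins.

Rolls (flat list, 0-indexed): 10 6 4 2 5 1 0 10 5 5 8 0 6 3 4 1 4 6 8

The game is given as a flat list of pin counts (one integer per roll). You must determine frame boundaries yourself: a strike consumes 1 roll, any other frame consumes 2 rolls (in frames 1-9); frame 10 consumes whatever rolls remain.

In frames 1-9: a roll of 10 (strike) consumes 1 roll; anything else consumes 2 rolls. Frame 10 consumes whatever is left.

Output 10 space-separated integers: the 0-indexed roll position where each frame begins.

Frame 1 starts at roll index 0: roll=10 (strike), consumes 1 roll
Frame 2 starts at roll index 1: rolls=6,4 (sum=10), consumes 2 rolls
Frame 3 starts at roll index 3: rolls=2,5 (sum=7), consumes 2 rolls
Frame 4 starts at roll index 5: rolls=1,0 (sum=1), consumes 2 rolls
Frame 5 starts at roll index 7: roll=10 (strike), consumes 1 roll
Frame 6 starts at roll index 8: rolls=5,5 (sum=10), consumes 2 rolls
Frame 7 starts at roll index 10: rolls=8,0 (sum=8), consumes 2 rolls
Frame 8 starts at roll index 12: rolls=6,3 (sum=9), consumes 2 rolls
Frame 9 starts at roll index 14: rolls=4,1 (sum=5), consumes 2 rolls
Frame 10 starts at roll index 16: 3 remaining rolls

Answer: 0 1 3 5 7 8 10 12 14 16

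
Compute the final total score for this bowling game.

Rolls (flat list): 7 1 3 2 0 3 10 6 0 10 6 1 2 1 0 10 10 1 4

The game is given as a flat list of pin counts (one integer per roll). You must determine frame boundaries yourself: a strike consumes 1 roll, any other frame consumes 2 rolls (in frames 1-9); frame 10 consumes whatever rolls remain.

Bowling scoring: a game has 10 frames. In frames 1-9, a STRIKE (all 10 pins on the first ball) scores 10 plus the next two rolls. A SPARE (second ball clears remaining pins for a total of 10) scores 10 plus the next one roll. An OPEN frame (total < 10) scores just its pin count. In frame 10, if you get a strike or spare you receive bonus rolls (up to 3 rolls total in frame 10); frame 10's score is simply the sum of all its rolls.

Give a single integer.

Frame 1: OPEN (7+1=8). Cumulative: 8
Frame 2: OPEN (3+2=5). Cumulative: 13
Frame 3: OPEN (0+3=3). Cumulative: 16
Frame 4: STRIKE. 10 + next two rolls (6+0) = 16. Cumulative: 32
Frame 5: OPEN (6+0=6). Cumulative: 38
Frame 6: STRIKE. 10 + next two rolls (6+1) = 17. Cumulative: 55
Frame 7: OPEN (6+1=7). Cumulative: 62
Frame 8: OPEN (2+1=3). Cumulative: 65
Frame 9: SPARE (0+10=10). 10 + next roll (10) = 20. Cumulative: 85
Frame 10: STRIKE. Sum of all frame-10 rolls (10+1+4) = 15. Cumulative: 100

Answer: 100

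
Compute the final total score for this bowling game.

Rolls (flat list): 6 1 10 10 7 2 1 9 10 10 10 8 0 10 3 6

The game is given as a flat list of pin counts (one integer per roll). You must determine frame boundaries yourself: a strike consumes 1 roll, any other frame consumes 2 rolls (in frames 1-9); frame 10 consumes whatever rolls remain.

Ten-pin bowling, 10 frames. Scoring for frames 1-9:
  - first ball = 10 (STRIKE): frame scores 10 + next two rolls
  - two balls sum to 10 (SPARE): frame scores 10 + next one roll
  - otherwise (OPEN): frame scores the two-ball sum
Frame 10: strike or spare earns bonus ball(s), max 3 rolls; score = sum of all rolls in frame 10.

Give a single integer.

Frame 1: OPEN (6+1=7). Cumulative: 7
Frame 2: STRIKE. 10 + next two rolls (10+7) = 27. Cumulative: 34
Frame 3: STRIKE. 10 + next two rolls (7+2) = 19. Cumulative: 53
Frame 4: OPEN (7+2=9). Cumulative: 62
Frame 5: SPARE (1+9=10). 10 + next roll (10) = 20. Cumulative: 82
Frame 6: STRIKE. 10 + next two rolls (10+10) = 30. Cumulative: 112
Frame 7: STRIKE. 10 + next two rolls (10+8) = 28. Cumulative: 140
Frame 8: STRIKE. 10 + next two rolls (8+0) = 18. Cumulative: 158
Frame 9: OPEN (8+0=8). Cumulative: 166
Frame 10: STRIKE. Sum of all frame-10 rolls (10+3+6) = 19. Cumulative: 185

Answer: 185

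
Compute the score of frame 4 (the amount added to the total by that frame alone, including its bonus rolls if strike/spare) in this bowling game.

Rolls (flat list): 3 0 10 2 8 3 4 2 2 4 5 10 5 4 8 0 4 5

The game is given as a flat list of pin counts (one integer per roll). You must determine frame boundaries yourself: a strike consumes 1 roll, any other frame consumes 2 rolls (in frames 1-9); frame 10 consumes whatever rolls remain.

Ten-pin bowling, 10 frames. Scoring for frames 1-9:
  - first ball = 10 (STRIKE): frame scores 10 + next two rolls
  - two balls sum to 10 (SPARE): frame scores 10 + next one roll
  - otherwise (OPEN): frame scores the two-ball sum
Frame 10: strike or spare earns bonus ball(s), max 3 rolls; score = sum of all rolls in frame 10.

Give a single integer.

Frame 1: OPEN (3+0=3). Cumulative: 3
Frame 2: STRIKE. 10 + next two rolls (2+8) = 20. Cumulative: 23
Frame 3: SPARE (2+8=10). 10 + next roll (3) = 13. Cumulative: 36
Frame 4: OPEN (3+4=7). Cumulative: 43
Frame 5: OPEN (2+2=4). Cumulative: 47
Frame 6: OPEN (4+5=9). Cumulative: 56

Answer: 7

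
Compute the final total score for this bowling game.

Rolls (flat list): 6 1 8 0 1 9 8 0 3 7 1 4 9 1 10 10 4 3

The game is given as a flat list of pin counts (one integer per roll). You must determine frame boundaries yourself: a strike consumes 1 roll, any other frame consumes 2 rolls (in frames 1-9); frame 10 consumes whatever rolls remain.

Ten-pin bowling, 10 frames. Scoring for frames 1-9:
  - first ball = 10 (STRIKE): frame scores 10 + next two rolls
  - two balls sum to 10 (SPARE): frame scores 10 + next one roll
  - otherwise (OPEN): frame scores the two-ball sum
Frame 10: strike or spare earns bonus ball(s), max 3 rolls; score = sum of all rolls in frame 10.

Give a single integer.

Answer: 125

Derivation:
Frame 1: OPEN (6+1=7). Cumulative: 7
Frame 2: OPEN (8+0=8). Cumulative: 15
Frame 3: SPARE (1+9=10). 10 + next roll (8) = 18. Cumulative: 33
Frame 4: OPEN (8+0=8). Cumulative: 41
Frame 5: SPARE (3+7=10). 10 + next roll (1) = 11. Cumulative: 52
Frame 6: OPEN (1+4=5). Cumulative: 57
Frame 7: SPARE (9+1=10). 10 + next roll (10) = 20. Cumulative: 77
Frame 8: STRIKE. 10 + next two rolls (10+4) = 24. Cumulative: 101
Frame 9: STRIKE. 10 + next two rolls (4+3) = 17. Cumulative: 118
Frame 10: OPEN. Sum of all frame-10 rolls (4+3) = 7. Cumulative: 125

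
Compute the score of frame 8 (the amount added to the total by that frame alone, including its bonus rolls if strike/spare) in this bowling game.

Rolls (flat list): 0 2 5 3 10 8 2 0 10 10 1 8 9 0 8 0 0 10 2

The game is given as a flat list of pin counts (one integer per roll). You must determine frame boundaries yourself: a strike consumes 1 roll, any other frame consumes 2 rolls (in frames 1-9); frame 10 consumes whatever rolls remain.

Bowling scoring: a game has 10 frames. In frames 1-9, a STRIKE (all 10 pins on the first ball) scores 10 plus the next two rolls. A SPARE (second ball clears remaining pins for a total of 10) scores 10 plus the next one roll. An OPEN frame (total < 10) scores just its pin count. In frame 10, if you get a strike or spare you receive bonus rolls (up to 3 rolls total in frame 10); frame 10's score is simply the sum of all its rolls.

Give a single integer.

Frame 1: OPEN (0+2=2). Cumulative: 2
Frame 2: OPEN (5+3=8). Cumulative: 10
Frame 3: STRIKE. 10 + next two rolls (8+2) = 20. Cumulative: 30
Frame 4: SPARE (8+2=10). 10 + next roll (0) = 10. Cumulative: 40
Frame 5: SPARE (0+10=10). 10 + next roll (10) = 20. Cumulative: 60
Frame 6: STRIKE. 10 + next two rolls (1+8) = 19. Cumulative: 79
Frame 7: OPEN (1+8=9). Cumulative: 88
Frame 8: OPEN (9+0=9). Cumulative: 97
Frame 9: OPEN (8+0=8). Cumulative: 105
Frame 10: SPARE. Sum of all frame-10 rolls (0+10+2) = 12. Cumulative: 117

Answer: 9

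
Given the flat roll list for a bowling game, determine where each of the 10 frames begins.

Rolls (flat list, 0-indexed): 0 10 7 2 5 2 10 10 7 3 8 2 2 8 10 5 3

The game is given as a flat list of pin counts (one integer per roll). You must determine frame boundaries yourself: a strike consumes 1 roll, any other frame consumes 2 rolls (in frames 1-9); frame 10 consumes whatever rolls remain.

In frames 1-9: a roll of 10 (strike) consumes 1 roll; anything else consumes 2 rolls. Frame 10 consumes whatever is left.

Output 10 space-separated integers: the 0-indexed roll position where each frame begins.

Answer: 0 2 4 6 7 8 10 12 14 15

Derivation:
Frame 1 starts at roll index 0: rolls=0,10 (sum=10), consumes 2 rolls
Frame 2 starts at roll index 2: rolls=7,2 (sum=9), consumes 2 rolls
Frame 3 starts at roll index 4: rolls=5,2 (sum=7), consumes 2 rolls
Frame 4 starts at roll index 6: roll=10 (strike), consumes 1 roll
Frame 5 starts at roll index 7: roll=10 (strike), consumes 1 roll
Frame 6 starts at roll index 8: rolls=7,3 (sum=10), consumes 2 rolls
Frame 7 starts at roll index 10: rolls=8,2 (sum=10), consumes 2 rolls
Frame 8 starts at roll index 12: rolls=2,8 (sum=10), consumes 2 rolls
Frame 9 starts at roll index 14: roll=10 (strike), consumes 1 roll
Frame 10 starts at roll index 15: 2 remaining rolls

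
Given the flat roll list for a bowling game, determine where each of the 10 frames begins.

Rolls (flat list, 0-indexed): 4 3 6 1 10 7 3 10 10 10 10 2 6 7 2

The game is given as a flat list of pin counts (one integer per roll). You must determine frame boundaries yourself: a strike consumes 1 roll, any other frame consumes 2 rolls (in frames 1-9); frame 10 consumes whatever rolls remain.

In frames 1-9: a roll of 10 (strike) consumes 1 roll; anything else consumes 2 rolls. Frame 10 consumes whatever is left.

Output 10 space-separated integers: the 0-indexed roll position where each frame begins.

Frame 1 starts at roll index 0: rolls=4,3 (sum=7), consumes 2 rolls
Frame 2 starts at roll index 2: rolls=6,1 (sum=7), consumes 2 rolls
Frame 3 starts at roll index 4: roll=10 (strike), consumes 1 roll
Frame 4 starts at roll index 5: rolls=7,3 (sum=10), consumes 2 rolls
Frame 5 starts at roll index 7: roll=10 (strike), consumes 1 roll
Frame 6 starts at roll index 8: roll=10 (strike), consumes 1 roll
Frame 7 starts at roll index 9: roll=10 (strike), consumes 1 roll
Frame 8 starts at roll index 10: roll=10 (strike), consumes 1 roll
Frame 9 starts at roll index 11: rolls=2,6 (sum=8), consumes 2 rolls
Frame 10 starts at roll index 13: 2 remaining rolls

Answer: 0 2 4 5 7 8 9 10 11 13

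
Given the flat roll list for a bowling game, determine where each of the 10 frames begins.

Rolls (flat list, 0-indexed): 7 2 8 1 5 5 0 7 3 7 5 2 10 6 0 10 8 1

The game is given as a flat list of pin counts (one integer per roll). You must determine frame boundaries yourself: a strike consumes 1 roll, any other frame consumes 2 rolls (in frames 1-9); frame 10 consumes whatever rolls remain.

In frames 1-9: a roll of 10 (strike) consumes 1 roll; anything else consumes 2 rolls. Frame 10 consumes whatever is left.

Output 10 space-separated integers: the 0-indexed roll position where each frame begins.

Answer: 0 2 4 6 8 10 12 13 15 16

Derivation:
Frame 1 starts at roll index 0: rolls=7,2 (sum=9), consumes 2 rolls
Frame 2 starts at roll index 2: rolls=8,1 (sum=9), consumes 2 rolls
Frame 3 starts at roll index 4: rolls=5,5 (sum=10), consumes 2 rolls
Frame 4 starts at roll index 6: rolls=0,7 (sum=7), consumes 2 rolls
Frame 5 starts at roll index 8: rolls=3,7 (sum=10), consumes 2 rolls
Frame 6 starts at roll index 10: rolls=5,2 (sum=7), consumes 2 rolls
Frame 7 starts at roll index 12: roll=10 (strike), consumes 1 roll
Frame 8 starts at roll index 13: rolls=6,0 (sum=6), consumes 2 rolls
Frame 9 starts at roll index 15: roll=10 (strike), consumes 1 roll
Frame 10 starts at roll index 16: 2 remaining rolls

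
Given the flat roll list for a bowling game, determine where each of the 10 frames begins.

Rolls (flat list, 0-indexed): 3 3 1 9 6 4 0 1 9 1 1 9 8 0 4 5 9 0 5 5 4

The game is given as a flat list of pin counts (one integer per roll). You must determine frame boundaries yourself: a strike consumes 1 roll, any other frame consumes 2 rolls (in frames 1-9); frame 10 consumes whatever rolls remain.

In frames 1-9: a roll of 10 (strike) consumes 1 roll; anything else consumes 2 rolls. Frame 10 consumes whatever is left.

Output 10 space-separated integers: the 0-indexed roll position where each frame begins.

Answer: 0 2 4 6 8 10 12 14 16 18

Derivation:
Frame 1 starts at roll index 0: rolls=3,3 (sum=6), consumes 2 rolls
Frame 2 starts at roll index 2: rolls=1,9 (sum=10), consumes 2 rolls
Frame 3 starts at roll index 4: rolls=6,4 (sum=10), consumes 2 rolls
Frame 4 starts at roll index 6: rolls=0,1 (sum=1), consumes 2 rolls
Frame 5 starts at roll index 8: rolls=9,1 (sum=10), consumes 2 rolls
Frame 6 starts at roll index 10: rolls=1,9 (sum=10), consumes 2 rolls
Frame 7 starts at roll index 12: rolls=8,0 (sum=8), consumes 2 rolls
Frame 8 starts at roll index 14: rolls=4,5 (sum=9), consumes 2 rolls
Frame 9 starts at roll index 16: rolls=9,0 (sum=9), consumes 2 rolls
Frame 10 starts at roll index 18: 3 remaining rolls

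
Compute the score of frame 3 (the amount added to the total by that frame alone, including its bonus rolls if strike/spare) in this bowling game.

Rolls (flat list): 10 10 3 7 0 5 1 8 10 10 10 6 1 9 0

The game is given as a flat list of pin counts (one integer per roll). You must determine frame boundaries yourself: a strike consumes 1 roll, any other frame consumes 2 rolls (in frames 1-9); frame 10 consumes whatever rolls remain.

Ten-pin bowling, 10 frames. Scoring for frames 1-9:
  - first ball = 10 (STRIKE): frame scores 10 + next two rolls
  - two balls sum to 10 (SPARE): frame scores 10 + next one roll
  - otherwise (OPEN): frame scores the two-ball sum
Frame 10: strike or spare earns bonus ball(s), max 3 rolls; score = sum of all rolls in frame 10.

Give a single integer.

Answer: 10

Derivation:
Frame 1: STRIKE. 10 + next two rolls (10+3) = 23. Cumulative: 23
Frame 2: STRIKE. 10 + next two rolls (3+7) = 20. Cumulative: 43
Frame 3: SPARE (3+7=10). 10 + next roll (0) = 10. Cumulative: 53
Frame 4: OPEN (0+5=5). Cumulative: 58
Frame 5: OPEN (1+8=9). Cumulative: 67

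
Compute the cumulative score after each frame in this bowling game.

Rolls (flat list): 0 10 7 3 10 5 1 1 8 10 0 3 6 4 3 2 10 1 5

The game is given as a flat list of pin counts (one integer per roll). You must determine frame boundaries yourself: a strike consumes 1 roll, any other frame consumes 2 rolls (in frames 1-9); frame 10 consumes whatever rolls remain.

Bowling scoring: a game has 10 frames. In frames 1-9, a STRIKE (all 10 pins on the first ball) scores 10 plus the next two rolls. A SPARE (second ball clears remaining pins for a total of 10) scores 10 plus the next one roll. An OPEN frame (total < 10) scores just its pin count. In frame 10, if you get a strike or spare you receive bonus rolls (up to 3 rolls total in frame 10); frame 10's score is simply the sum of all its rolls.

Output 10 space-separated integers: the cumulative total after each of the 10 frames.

Answer: 17 37 53 59 68 81 84 97 102 118

Derivation:
Frame 1: SPARE (0+10=10). 10 + next roll (7) = 17. Cumulative: 17
Frame 2: SPARE (7+3=10). 10 + next roll (10) = 20. Cumulative: 37
Frame 3: STRIKE. 10 + next two rolls (5+1) = 16. Cumulative: 53
Frame 4: OPEN (5+1=6). Cumulative: 59
Frame 5: OPEN (1+8=9). Cumulative: 68
Frame 6: STRIKE. 10 + next two rolls (0+3) = 13. Cumulative: 81
Frame 7: OPEN (0+3=3). Cumulative: 84
Frame 8: SPARE (6+4=10). 10 + next roll (3) = 13. Cumulative: 97
Frame 9: OPEN (3+2=5). Cumulative: 102
Frame 10: STRIKE. Sum of all frame-10 rolls (10+1+5) = 16. Cumulative: 118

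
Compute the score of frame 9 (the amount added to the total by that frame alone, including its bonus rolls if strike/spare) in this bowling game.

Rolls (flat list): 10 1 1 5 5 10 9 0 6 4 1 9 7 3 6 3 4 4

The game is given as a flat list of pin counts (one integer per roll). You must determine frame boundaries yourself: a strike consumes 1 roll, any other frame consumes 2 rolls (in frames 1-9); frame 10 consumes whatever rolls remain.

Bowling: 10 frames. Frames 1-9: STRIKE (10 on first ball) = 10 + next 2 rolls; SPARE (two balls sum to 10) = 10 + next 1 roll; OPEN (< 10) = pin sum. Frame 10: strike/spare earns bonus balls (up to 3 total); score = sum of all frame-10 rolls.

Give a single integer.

Frame 1: STRIKE. 10 + next two rolls (1+1) = 12. Cumulative: 12
Frame 2: OPEN (1+1=2). Cumulative: 14
Frame 3: SPARE (5+5=10). 10 + next roll (10) = 20. Cumulative: 34
Frame 4: STRIKE. 10 + next two rolls (9+0) = 19. Cumulative: 53
Frame 5: OPEN (9+0=9). Cumulative: 62
Frame 6: SPARE (6+4=10). 10 + next roll (1) = 11. Cumulative: 73
Frame 7: SPARE (1+9=10). 10 + next roll (7) = 17. Cumulative: 90
Frame 8: SPARE (7+3=10). 10 + next roll (6) = 16. Cumulative: 106
Frame 9: OPEN (6+3=9). Cumulative: 115
Frame 10: OPEN. Sum of all frame-10 rolls (4+4) = 8. Cumulative: 123

Answer: 9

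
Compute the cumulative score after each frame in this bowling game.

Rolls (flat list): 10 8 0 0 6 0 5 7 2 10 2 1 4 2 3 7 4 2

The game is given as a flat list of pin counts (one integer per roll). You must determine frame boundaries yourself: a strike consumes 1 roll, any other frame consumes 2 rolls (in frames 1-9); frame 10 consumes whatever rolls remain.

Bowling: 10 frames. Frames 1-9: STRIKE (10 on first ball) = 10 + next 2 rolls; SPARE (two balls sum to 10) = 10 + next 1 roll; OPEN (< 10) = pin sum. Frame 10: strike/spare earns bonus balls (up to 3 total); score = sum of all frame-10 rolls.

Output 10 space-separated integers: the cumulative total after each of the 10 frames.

Frame 1: STRIKE. 10 + next two rolls (8+0) = 18. Cumulative: 18
Frame 2: OPEN (8+0=8). Cumulative: 26
Frame 3: OPEN (0+6=6). Cumulative: 32
Frame 4: OPEN (0+5=5). Cumulative: 37
Frame 5: OPEN (7+2=9). Cumulative: 46
Frame 6: STRIKE. 10 + next two rolls (2+1) = 13. Cumulative: 59
Frame 7: OPEN (2+1=3). Cumulative: 62
Frame 8: OPEN (4+2=6). Cumulative: 68
Frame 9: SPARE (3+7=10). 10 + next roll (4) = 14. Cumulative: 82
Frame 10: OPEN. Sum of all frame-10 rolls (4+2) = 6. Cumulative: 88

Answer: 18 26 32 37 46 59 62 68 82 88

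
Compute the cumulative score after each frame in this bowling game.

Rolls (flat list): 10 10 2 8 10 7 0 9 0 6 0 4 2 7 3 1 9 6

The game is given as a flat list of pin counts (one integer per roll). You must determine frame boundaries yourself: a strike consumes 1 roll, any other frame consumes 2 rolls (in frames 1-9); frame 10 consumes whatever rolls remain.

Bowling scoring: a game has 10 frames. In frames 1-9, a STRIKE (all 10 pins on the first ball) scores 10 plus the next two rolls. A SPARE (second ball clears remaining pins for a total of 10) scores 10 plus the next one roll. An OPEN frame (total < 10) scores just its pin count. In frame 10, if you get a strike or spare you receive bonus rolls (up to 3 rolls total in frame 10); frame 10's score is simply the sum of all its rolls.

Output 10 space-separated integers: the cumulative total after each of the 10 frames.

Answer: 22 42 62 79 86 95 101 107 118 134

Derivation:
Frame 1: STRIKE. 10 + next two rolls (10+2) = 22. Cumulative: 22
Frame 2: STRIKE. 10 + next two rolls (2+8) = 20. Cumulative: 42
Frame 3: SPARE (2+8=10). 10 + next roll (10) = 20. Cumulative: 62
Frame 4: STRIKE. 10 + next two rolls (7+0) = 17. Cumulative: 79
Frame 5: OPEN (7+0=7). Cumulative: 86
Frame 6: OPEN (9+0=9). Cumulative: 95
Frame 7: OPEN (6+0=6). Cumulative: 101
Frame 8: OPEN (4+2=6). Cumulative: 107
Frame 9: SPARE (7+3=10). 10 + next roll (1) = 11. Cumulative: 118
Frame 10: SPARE. Sum of all frame-10 rolls (1+9+6) = 16. Cumulative: 134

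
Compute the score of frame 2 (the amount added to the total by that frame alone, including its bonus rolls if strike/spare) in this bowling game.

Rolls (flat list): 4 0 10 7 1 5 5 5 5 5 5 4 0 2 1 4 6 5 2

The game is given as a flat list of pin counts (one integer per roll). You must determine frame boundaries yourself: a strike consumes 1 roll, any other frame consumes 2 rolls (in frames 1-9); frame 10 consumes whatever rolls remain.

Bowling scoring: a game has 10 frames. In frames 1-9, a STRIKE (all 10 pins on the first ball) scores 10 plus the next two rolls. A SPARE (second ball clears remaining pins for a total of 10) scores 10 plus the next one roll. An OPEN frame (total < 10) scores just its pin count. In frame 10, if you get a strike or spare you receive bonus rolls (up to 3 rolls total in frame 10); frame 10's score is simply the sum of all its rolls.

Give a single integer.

Frame 1: OPEN (4+0=4). Cumulative: 4
Frame 2: STRIKE. 10 + next two rolls (7+1) = 18. Cumulative: 22
Frame 3: OPEN (7+1=8). Cumulative: 30
Frame 4: SPARE (5+5=10). 10 + next roll (5) = 15. Cumulative: 45

Answer: 18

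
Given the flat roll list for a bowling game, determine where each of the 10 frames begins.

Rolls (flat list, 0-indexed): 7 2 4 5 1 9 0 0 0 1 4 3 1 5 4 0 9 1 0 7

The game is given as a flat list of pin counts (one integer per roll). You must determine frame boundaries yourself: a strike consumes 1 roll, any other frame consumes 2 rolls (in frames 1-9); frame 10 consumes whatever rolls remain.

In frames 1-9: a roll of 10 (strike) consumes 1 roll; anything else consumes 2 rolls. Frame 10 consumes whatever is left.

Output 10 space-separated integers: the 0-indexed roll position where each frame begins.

Frame 1 starts at roll index 0: rolls=7,2 (sum=9), consumes 2 rolls
Frame 2 starts at roll index 2: rolls=4,5 (sum=9), consumes 2 rolls
Frame 3 starts at roll index 4: rolls=1,9 (sum=10), consumes 2 rolls
Frame 4 starts at roll index 6: rolls=0,0 (sum=0), consumes 2 rolls
Frame 5 starts at roll index 8: rolls=0,1 (sum=1), consumes 2 rolls
Frame 6 starts at roll index 10: rolls=4,3 (sum=7), consumes 2 rolls
Frame 7 starts at roll index 12: rolls=1,5 (sum=6), consumes 2 rolls
Frame 8 starts at roll index 14: rolls=4,0 (sum=4), consumes 2 rolls
Frame 9 starts at roll index 16: rolls=9,1 (sum=10), consumes 2 rolls
Frame 10 starts at roll index 18: 2 remaining rolls

Answer: 0 2 4 6 8 10 12 14 16 18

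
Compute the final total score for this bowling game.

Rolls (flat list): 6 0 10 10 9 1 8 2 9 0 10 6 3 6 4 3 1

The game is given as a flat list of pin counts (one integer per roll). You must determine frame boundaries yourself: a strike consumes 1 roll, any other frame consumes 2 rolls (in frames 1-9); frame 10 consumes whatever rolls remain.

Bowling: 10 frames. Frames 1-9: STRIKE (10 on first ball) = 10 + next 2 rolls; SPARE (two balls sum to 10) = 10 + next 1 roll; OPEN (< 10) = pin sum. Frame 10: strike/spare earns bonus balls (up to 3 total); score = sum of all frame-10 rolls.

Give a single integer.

Frame 1: OPEN (6+0=6). Cumulative: 6
Frame 2: STRIKE. 10 + next two rolls (10+9) = 29. Cumulative: 35
Frame 3: STRIKE. 10 + next two rolls (9+1) = 20. Cumulative: 55
Frame 4: SPARE (9+1=10). 10 + next roll (8) = 18. Cumulative: 73
Frame 5: SPARE (8+2=10). 10 + next roll (9) = 19. Cumulative: 92
Frame 6: OPEN (9+0=9). Cumulative: 101
Frame 7: STRIKE. 10 + next two rolls (6+3) = 19. Cumulative: 120
Frame 8: OPEN (6+3=9). Cumulative: 129
Frame 9: SPARE (6+4=10). 10 + next roll (3) = 13. Cumulative: 142
Frame 10: OPEN. Sum of all frame-10 rolls (3+1) = 4. Cumulative: 146

Answer: 146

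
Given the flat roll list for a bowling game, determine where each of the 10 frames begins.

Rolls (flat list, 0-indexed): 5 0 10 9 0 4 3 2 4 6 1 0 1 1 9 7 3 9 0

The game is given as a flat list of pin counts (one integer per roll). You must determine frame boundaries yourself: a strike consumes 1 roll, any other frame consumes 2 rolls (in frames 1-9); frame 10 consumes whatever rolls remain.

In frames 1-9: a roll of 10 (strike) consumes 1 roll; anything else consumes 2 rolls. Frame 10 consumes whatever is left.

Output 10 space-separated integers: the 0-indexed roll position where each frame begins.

Answer: 0 2 3 5 7 9 11 13 15 17

Derivation:
Frame 1 starts at roll index 0: rolls=5,0 (sum=5), consumes 2 rolls
Frame 2 starts at roll index 2: roll=10 (strike), consumes 1 roll
Frame 3 starts at roll index 3: rolls=9,0 (sum=9), consumes 2 rolls
Frame 4 starts at roll index 5: rolls=4,3 (sum=7), consumes 2 rolls
Frame 5 starts at roll index 7: rolls=2,4 (sum=6), consumes 2 rolls
Frame 6 starts at roll index 9: rolls=6,1 (sum=7), consumes 2 rolls
Frame 7 starts at roll index 11: rolls=0,1 (sum=1), consumes 2 rolls
Frame 8 starts at roll index 13: rolls=1,9 (sum=10), consumes 2 rolls
Frame 9 starts at roll index 15: rolls=7,3 (sum=10), consumes 2 rolls
Frame 10 starts at roll index 17: 2 remaining rolls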